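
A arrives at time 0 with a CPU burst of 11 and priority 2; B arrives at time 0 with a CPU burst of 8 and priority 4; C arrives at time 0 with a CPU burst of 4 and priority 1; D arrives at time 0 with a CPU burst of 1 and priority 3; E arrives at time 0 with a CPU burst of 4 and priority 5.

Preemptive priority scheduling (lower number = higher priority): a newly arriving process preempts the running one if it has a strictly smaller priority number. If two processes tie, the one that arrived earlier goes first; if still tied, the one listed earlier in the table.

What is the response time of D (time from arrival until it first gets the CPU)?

15

Schedule: | C 0-4 | A 4-15 | D 15-16 | B 16-24 | E 24-28 |
Completion: A=15  B=24  C=4  D=16  E=28
Turnaround (C−A): A=15  B=24  C=4  D=16  E=28
Response(D) = first start − arrival = 15 − 0 = 15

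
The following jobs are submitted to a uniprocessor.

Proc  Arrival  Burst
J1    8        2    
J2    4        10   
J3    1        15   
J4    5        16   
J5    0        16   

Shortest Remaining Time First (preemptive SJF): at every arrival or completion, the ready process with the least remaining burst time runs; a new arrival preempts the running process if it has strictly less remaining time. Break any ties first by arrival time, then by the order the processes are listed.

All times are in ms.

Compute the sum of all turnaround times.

Gantt: | J5 0-4 | J2 4-8 | J1 8-10 | J2 10-16 | J5 16-28 | J3 28-43 | J4 43-59 |
Completion: J1=10  J2=16  J3=43  J4=59  J5=28
Turnaround = completion − arrival: J1=2, J2=12, J3=42, J4=54, J5=28
Total turnaround = 2 + 12 + 42 + 54 + 28 = 138

138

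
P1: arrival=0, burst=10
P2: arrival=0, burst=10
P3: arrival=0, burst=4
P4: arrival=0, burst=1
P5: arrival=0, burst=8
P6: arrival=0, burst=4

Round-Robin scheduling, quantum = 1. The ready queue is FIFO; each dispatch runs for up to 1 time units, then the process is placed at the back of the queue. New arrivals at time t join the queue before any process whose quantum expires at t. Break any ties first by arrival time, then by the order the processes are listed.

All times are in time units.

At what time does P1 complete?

36

Gantt: | P1 0-1 | P2 1-2 | P3 2-3 | P4 3-4 | P5 4-5 | P6 5-6 | P1 6-7 | P2 7-8 | P3 8-9 | P5 9-10 | P6 10-11 | P1 11-12 | P2 12-13 | P3 13-14 | P5 14-15 | P6 15-16 | P1 16-17 | P2 17-18 | P3 18-19 | P5 19-20 | P6 20-21 | P1 21-22 | P2 22-23 | P5 23-24 | P1 24-25 | P2 25-26 | P5 26-27 | P1 27-28 | P2 28-29 | P5 29-30 | P1 30-31 | P2 31-32 | P5 32-33 | P1 33-34 | P2 34-35 | P1 35-36 | P2 36-37 |
Completion: P1=36  P2=37  P3=19  P4=4  P5=33  P6=21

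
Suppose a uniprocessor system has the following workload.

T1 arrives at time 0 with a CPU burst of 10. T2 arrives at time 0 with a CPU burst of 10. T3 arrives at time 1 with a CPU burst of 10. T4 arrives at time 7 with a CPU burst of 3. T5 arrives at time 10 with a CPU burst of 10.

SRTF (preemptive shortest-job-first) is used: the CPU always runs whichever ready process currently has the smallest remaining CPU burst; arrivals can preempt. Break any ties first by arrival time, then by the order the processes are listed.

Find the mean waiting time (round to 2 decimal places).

12.20

Timeline: | T1 0-10 | T4 10-13 | T2 13-23 | T3 23-33 | T5 33-43 |
Completion: T1=10  T2=23  T3=33  T4=13  T5=43
Turnaround (C−A): T1=10  T2=23  T3=32  T4=6  T5=33
Waiting times: T1=0, T2=13, T3=22, T4=3, T5=23
Average waiting = (0+13+22+3+23) / 5 = 61/5 = 12.20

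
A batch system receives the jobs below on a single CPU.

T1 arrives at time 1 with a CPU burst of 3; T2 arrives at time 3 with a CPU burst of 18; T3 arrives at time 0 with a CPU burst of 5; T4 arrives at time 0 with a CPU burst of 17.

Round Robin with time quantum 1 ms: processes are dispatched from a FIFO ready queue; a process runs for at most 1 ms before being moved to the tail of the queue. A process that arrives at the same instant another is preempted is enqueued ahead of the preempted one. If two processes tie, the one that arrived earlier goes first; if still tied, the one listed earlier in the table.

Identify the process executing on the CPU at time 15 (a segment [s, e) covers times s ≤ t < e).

Schedule: | T3 0-1 | T4 1-2 | T1 2-3 | T3 3-4 | T4 4-5 | T2 5-6 | T1 6-7 | T3 7-8 | T4 8-9 | T2 9-10 | T1 10-11 | T3 11-12 | T4 12-13 | T2 13-14 | T3 14-15 | T4 15-16 | T2 16-17 | T4 17-18 | T2 18-19 | T4 19-20 | T2 20-21 | T4 21-22 | T2 22-23 | T4 23-24 | T2 24-25 | T4 25-26 | T2 26-27 | T4 27-28 | T2 28-29 | T4 29-30 | T2 30-31 | T4 31-32 | T2 32-33 | T4 33-34 | T2 34-35 | T4 35-36 | T2 36-37 | T4 37-38 | T2 38-39 | T4 39-40 | T2 40-43 |
Completion: T1=11  T2=43  T3=15  T4=40

T4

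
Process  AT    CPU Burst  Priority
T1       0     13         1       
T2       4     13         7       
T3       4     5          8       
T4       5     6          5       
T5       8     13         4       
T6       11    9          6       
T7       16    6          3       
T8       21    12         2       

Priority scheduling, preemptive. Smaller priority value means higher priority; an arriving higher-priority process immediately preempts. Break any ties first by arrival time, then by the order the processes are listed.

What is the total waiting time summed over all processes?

Schedule: | T1 0-13 | T5 13-16 | T7 16-21 | T8 21-33 | T7 33-34 | T5 34-44 | T4 44-50 | T6 50-59 | T2 59-72 | T3 72-77 |
Completion: T1=13  T2=72  T3=77  T4=50  T5=44  T6=59  T7=34  T8=33
Waiting = turnaround − burst: T1=0, T2=55, T3=68, T4=39, T5=23, T6=39, T7=12, T8=0
Total waiting = 0 + 55 + 68 + 39 + 23 + 39 + 12 + 0 = 236

236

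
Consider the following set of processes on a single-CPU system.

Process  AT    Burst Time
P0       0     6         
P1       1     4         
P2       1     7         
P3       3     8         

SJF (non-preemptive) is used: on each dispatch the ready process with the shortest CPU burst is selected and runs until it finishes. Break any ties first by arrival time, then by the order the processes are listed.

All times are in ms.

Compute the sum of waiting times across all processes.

28

Timeline: | P0 0-6 | P1 6-10 | P2 10-17 | P3 17-25 |
Completion: P0=6  P1=10  P2=17  P3=25
Turnaround (C−A): P0=6  P1=9  P2=16  P3=22
Waiting = turnaround − burst: P0=0, P1=5, P2=9, P3=14
Total waiting = 0 + 5 + 9 + 14 = 28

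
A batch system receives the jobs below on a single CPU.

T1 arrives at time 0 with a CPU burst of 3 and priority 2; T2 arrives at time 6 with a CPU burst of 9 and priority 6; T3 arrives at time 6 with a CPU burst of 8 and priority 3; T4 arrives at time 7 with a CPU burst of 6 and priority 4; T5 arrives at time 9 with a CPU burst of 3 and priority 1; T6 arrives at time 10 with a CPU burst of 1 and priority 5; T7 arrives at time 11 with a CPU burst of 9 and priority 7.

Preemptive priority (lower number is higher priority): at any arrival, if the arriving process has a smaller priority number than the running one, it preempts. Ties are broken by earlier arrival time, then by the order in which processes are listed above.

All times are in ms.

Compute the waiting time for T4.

10

Timeline: | T1 0-3 | idle 3-6 | T3 6-9 | T5 9-12 | T3 12-17 | T4 17-23 | T6 23-24 | T2 24-33 | T7 33-42 |
Completion: T1=3  T2=33  T3=17  T4=23  T5=12  T6=24  T7=42
Waiting(T4) = turnaround − burst = 16 − 6 = 10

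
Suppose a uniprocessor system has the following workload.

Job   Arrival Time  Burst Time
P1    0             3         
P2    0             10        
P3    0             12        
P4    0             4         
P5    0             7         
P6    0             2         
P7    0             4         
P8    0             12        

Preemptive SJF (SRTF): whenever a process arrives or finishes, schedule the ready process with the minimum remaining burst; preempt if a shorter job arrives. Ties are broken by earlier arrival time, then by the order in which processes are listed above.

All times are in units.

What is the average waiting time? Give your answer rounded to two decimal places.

15.13

Schedule: | P6 0-2 | P1 2-5 | P4 5-9 | P7 9-13 | P5 13-20 | P2 20-30 | P3 30-42 | P8 42-54 |
Completion: P1=5  P2=30  P3=42  P4=9  P5=20  P6=2  P7=13  P8=54
Waiting times: P1=2, P2=20, P3=30, P4=5, P5=13, P6=0, P7=9, P8=42
Average waiting = (2+20+30+5+13+0+9+42) / 8 = 121/8 = 15.13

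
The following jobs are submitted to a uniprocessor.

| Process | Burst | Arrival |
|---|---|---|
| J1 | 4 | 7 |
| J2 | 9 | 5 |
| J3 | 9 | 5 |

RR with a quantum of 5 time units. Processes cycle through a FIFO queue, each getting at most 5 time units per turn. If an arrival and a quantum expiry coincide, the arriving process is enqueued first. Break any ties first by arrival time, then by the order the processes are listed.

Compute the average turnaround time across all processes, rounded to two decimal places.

Gantt: | idle 0-5 | J2 5-10 | J3 10-15 | J1 15-19 | J2 19-23 | J3 23-27 |
Completion: J1=19  J2=23  J3=27
Turnaround (C−A): J1=12  J2=18  J3=22
Turnaround times: J1=12, J2=18, J3=22
Average turnaround = (12+18+22) / 3 = 52/3 = 17.33

17.33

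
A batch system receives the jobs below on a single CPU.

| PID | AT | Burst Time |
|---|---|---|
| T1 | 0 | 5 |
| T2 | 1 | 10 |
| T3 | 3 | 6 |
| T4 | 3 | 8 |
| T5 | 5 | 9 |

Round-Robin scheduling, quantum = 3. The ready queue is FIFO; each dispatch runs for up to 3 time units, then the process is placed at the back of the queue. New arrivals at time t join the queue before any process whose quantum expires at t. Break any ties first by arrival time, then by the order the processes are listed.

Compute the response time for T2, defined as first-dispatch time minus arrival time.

2

Gantt: | T1 0-3 | T2 3-6 | T3 6-9 | T4 9-12 | T1 12-14 | T5 14-17 | T2 17-20 | T3 20-23 | T4 23-26 | T5 26-29 | T2 29-32 | T4 32-34 | T5 34-37 | T2 37-38 |
Completion: T1=14  T2=38  T3=23  T4=34  T5=37
Turnaround (C−A): T1=14  T2=37  T3=20  T4=31  T5=32
Response(T2) = first start − arrival = 3 − 1 = 2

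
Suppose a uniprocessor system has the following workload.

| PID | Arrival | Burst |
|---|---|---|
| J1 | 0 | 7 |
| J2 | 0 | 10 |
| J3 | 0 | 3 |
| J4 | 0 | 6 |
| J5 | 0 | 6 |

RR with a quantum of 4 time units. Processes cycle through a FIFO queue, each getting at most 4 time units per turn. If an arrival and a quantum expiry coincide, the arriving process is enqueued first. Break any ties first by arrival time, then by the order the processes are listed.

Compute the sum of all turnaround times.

Timeline: | J1 0-4 | J2 4-8 | J3 8-11 | J4 11-15 | J5 15-19 | J1 19-22 | J2 22-26 | J4 26-28 | J5 28-30 | J2 30-32 |
Completion: J1=22  J2=32  J3=11  J4=28  J5=30
Turnaround = completion − arrival: J1=22, J2=32, J3=11, J4=28, J5=30
Total turnaround = 22 + 32 + 11 + 28 + 30 = 123

123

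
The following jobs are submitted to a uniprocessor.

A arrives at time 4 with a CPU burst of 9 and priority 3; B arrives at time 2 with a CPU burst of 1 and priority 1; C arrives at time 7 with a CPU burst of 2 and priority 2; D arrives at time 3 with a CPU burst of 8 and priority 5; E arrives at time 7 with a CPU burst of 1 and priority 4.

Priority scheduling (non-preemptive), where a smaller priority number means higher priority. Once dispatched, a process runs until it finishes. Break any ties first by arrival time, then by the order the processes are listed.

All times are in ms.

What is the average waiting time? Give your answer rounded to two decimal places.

Schedule: | idle 0-2 | B 2-3 | D 3-11 | C 11-13 | A 13-22 | E 22-23 |
Completion: A=22  B=3  C=13  D=11  E=23
Turnaround (C−A): A=18  B=1  C=6  D=8  E=16
Waiting times: A=9, B=0, C=4, D=0, E=15
Average waiting = (9+0+4+0+15) / 5 = 28/5 = 5.60

5.60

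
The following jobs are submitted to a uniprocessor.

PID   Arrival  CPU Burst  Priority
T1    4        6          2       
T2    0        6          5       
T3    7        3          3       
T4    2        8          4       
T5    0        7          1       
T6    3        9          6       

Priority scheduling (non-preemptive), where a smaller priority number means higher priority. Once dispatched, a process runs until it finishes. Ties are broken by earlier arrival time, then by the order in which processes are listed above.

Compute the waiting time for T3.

Gantt: | T5 0-7 | T1 7-13 | T3 13-16 | T4 16-24 | T2 24-30 | T6 30-39 |
Completion: T1=13  T2=30  T3=16  T4=24  T5=7  T6=39
Turnaround (C−A): T1=9  T2=30  T3=9  T4=22  T5=7  T6=36
Waiting(T3) = turnaround − burst = 9 − 3 = 6

6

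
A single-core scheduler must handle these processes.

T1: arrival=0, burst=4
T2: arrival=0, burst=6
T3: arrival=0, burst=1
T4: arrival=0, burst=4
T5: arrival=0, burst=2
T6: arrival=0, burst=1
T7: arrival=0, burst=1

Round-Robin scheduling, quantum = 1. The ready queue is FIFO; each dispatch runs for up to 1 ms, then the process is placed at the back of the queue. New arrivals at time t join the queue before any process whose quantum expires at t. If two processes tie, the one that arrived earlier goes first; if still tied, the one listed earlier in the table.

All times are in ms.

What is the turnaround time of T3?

Timeline: | T1 0-1 | T2 1-2 | T3 2-3 | T4 3-4 | T5 4-5 | T6 5-6 | T7 6-7 | T1 7-8 | T2 8-9 | T4 9-10 | T5 10-11 | T1 11-12 | T2 12-13 | T4 13-14 | T1 14-15 | T2 15-16 | T4 16-17 | T2 17-19 |
Completion: T1=15  T2=19  T3=3  T4=17  T5=11  T6=6  T7=7
Turnaround (C−A): T1=15  T2=19  T3=3  T4=17  T5=11  T6=6  T7=7
Turnaround(T3) = completion − arrival = 3 − 0 = 3

3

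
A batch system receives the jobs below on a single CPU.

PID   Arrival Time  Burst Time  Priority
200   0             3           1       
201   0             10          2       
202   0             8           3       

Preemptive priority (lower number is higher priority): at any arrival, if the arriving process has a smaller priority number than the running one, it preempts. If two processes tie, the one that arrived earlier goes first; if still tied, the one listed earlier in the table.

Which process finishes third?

Timeline: | 200 0-3 | 201 3-13 | 202 13-21 |
Completion: 200=3  201=13  202=21
Finish order: 200 → 201 → 202

202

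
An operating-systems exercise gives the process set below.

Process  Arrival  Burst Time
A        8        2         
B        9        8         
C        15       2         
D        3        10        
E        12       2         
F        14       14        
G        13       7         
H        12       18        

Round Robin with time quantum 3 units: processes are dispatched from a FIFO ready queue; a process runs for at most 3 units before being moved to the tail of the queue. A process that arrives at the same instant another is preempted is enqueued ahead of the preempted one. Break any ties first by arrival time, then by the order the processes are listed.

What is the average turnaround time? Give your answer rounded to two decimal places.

29.25

Gantt: | idle 0-3 | D 3-9 | A 9-11 | B 11-14 | D 14-17 | E 17-19 | H 19-22 | G 22-25 | F 25-28 | B 28-31 | C 31-33 | D 33-34 | H 34-37 | G 37-40 | F 40-43 | B 43-45 | H 45-48 | G 48-49 | F 49-52 | H 52-55 | F 55-58 | H 58-61 | F 61-63 | H 63-66 |
Completion: A=11  B=45  C=33  D=34  E=19  F=63  G=49  H=66
Turnaround times: A=3, B=36, C=18, D=31, E=7, F=49, G=36, H=54
Average turnaround = (3+36+18+31+7+49+36+54) / 8 = 234/8 = 29.25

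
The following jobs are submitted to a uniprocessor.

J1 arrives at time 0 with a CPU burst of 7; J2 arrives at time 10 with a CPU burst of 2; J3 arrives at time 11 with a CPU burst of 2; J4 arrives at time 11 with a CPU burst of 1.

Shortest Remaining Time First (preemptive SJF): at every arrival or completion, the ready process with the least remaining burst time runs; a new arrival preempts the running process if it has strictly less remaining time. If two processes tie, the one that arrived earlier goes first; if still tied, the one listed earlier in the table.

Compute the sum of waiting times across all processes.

3

Gantt: | J1 0-7 | idle 7-10 | J2 10-12 | J4 12-13 | J3 13-15 |
Completion: J1=7  J2=12  J3=15  J4=13
Turnaround (C−A): J1=7  J2=2  J3=4  J4=2
Waiting = turnaround − burst: J1=0, J2=0, J3=2, J4=1
Total waiting = 0 + 0 + 2 + 1 = 3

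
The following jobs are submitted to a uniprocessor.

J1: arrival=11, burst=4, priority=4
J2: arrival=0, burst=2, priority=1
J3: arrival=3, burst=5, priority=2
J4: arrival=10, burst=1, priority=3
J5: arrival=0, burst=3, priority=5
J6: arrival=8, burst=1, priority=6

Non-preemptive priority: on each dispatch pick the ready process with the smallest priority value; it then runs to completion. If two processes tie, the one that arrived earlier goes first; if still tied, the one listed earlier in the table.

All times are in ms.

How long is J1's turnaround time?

4

Gantt: | J2 0-2 | J5 2-5 | J3 5-10 | J4 10-11 | J1 11-15 | J6 15-16 |
Completion: J1=15  J2=2  J3=10  J4=11  J5=5  J6=16
Turnaround (C−A): J1=4  J2=2  J3=7  J4=1  J5=5  J6=8
Turnaround(J1) = completion − arrival = 15 − 11 = 4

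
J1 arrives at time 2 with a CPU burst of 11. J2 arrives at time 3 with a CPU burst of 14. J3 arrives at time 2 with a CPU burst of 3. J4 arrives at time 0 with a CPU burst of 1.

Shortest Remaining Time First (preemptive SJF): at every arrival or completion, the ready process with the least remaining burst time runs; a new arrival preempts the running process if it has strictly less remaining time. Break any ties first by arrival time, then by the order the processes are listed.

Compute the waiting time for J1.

Gantt: | J4 0-1 | idle 1-2 | J3 2-5 | J1 5-16 | J2 16-30 |
Completion: J1=16  J2=30  J3=5  J4=1
Turnaround (C−A): J1=14  J2=27  J3=3  J4=1
Waiting(J1) = turnaround − burst = 14 − 11 = 3

3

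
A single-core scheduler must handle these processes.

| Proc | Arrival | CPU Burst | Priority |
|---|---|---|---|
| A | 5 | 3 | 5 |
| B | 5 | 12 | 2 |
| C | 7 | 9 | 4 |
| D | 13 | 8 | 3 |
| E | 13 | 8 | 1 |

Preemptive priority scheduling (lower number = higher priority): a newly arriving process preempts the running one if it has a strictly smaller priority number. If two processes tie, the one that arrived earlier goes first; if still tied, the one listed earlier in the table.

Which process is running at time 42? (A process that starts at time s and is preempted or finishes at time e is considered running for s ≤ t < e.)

Timeline: | idle 0-5 | B 5-13 | E 13-21 | B 21-25 | D 25-33 | C 33-42 | A 42-45 |
Completion: A=45  B=25  C=42  D=33  E=21
Turnaround (C−A): A=40  B=20  C=35  D=20  E=8

A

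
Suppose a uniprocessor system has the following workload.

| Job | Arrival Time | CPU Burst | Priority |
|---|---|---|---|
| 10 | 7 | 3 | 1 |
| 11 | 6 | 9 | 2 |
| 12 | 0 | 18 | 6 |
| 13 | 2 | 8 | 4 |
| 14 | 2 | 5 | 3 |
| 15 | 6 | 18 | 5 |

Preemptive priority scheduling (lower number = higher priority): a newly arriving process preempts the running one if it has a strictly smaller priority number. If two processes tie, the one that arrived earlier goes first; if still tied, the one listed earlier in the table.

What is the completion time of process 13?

27

Schedule: | 12 0-2 | 14 2-6 | 11 6-7 | 10 7-10 | 11 10-18 | 14 18-19 | 13 19-27 | 15 27-45 | 12 45-61 |
Completion: 10=10  11=18  12=61  13=27  14=19  15=45
Turnaround (C−A): 10=3  11=12  12=61  13=25  14=17  15=39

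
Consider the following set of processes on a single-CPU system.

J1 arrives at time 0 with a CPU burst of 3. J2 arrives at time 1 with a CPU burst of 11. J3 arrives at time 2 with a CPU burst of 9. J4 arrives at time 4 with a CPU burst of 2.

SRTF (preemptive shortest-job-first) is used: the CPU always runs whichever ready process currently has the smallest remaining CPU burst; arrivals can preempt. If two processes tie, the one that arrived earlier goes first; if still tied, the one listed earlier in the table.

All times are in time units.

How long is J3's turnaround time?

12

Gantt: | J1 0-3 | J3 3-4 | J4 4-6 | J3 6-14 | J2 14-25 |
Completion: J1=3  J2=25  J3=14  J4=6
Turnaround (C−A): J1=3  J2=24  J3=12  J4=2
Turnaround(J3) = completion − arrival = 14 − 2 = 12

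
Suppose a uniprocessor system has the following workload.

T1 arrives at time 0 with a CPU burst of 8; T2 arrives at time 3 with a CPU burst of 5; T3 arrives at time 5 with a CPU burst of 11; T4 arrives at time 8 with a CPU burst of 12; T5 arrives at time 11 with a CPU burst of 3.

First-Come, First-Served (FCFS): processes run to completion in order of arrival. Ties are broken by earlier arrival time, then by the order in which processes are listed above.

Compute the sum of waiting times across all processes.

Timeline: | T1 0-8 | T2 8-13 | T3 13-24 | T4 24-36 | T5 36-39 |
Completion: T1=8  T2=13  T3=24  T4=36  T5=39
Turnaround (C−A): T1=8  T2=10  T3=19  T4=28  T5=28
Waiting = turnaround − burst: T1=0, T2=5, T3=8, T4=16, T5=25
Total waiting = 0 + 5 + 8 + 16 + 25 = 54

54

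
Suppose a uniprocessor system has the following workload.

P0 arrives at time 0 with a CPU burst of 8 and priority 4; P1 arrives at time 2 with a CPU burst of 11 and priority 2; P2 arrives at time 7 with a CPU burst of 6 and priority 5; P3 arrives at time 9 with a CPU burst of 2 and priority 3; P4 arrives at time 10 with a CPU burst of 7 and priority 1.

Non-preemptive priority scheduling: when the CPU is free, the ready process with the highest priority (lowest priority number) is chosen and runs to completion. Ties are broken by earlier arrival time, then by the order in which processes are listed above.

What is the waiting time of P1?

6

Gantt: | P0 0-8 | P1 8-19 | P4 19-26 | P3 26-28 | P2 28-34 |
Completion: P0=8  P1=19  P2=34  P3=28  P4=26
Turnaround (C−A): P0=8  P1=17  P2=27  P3=19  P4=16
Waiting(P1) = turnaround − burst = 17 − 11 = 6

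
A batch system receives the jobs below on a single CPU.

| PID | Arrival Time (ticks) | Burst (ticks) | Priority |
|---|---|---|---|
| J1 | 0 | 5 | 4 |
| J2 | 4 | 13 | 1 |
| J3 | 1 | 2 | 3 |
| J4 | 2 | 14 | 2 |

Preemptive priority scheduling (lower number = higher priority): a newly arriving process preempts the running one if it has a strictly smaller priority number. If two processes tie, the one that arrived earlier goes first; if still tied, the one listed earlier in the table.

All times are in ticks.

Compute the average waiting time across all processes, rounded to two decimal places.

Gantt: | J1 0-1 | J3 1-2 | J4 2-4 | J2 4-17 | J4 17-29 | J3 29-30 | J1 30-34 |
Completion: J1=34  J2=17  J3=30  J4=29
Turnaround (C−A): J1=34  J2=13  J3=29  J4=27
Waiting times: J1=29, J2=0, J3=27, J4=13
Average waiting = (29+0+27+13) / 4 = 69/4 = 17.25

17.25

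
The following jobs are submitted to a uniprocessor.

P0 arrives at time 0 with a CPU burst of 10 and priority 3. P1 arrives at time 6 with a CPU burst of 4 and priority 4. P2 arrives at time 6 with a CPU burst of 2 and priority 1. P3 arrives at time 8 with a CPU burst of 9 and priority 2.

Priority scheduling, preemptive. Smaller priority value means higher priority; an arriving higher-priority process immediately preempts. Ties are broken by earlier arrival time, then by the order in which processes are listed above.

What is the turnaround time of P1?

19

Timeline: | P0 0-6 | P2 6-8 | P3 8-17 | P0 17-21 | P1 21-25 |
Completion: P0=21  P1=25  P2=8  P3=17
Turnaround(P1) = completion − arrival = 25 − 6 = 19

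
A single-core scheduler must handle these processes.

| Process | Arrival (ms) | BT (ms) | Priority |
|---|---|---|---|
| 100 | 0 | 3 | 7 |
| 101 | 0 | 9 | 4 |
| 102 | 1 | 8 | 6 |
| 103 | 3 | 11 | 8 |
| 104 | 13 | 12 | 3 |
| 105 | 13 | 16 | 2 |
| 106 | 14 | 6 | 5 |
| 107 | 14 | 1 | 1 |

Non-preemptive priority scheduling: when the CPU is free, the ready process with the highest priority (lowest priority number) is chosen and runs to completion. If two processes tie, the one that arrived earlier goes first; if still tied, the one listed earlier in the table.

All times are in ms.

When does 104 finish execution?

Gantt: | 101 0-9 | 102 9-17 | 107 17-18 | 105 18-34 | 104 34-46 | 106 46-52 | 100 52-55 | 103 55-66 |
Completion: 100=55  101=9  102=17  103=66  104=46  105=34  106=52  107=18
Turnaround (C−A): 100=55  101=9  102=16  103=63  104=33  105=21  106=38  107=4

46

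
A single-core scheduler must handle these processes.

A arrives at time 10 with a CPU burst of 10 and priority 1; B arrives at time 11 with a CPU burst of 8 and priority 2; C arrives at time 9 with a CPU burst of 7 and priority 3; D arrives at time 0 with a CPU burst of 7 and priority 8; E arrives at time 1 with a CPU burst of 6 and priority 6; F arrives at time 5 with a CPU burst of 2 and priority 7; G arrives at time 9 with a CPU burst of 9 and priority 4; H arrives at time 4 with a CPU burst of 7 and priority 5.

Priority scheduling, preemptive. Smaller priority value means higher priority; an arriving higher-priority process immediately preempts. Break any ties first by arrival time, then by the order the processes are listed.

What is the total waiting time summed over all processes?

219

Schedule: | D 0-1 | E 1-4 | H 4-9 | C 9-10 | A 10-20 | B 20-28 | C 28-34 | G 34-43 | H 43-45 | E 45-48 | F 48-50 | D 50-56 |
Completion: A=20  B=28  C=34  D=56  E=48  F=50  G=43  H=45
Turnaround (C−A): A=10  B=17  C=25  D=56  E=47  F=45  G=34  H=41
Waiting = turnaround − burst: A=0, B=9, C=18, D=49, E=41, F=43, G=25, H=34
Total waiting = 0 + 9 + 18 + 49 + 41 + 43 + 25 + 34 = 219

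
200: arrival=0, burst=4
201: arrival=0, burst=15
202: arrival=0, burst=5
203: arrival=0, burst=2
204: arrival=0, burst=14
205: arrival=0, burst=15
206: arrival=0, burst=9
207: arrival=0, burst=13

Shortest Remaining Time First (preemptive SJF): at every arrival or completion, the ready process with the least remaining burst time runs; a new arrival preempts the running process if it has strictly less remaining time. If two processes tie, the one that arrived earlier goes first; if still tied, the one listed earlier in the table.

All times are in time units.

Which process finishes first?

203

Schedule: | 203 0-2 | 200 2-6 | 202 6-11 | 206 11-20 | 207 20-33 | 204 33-47 | 201 47-62 | 205 62-77 |
Completion: 200=6  201=62  202=11  203=2  204=47  205=77  206=20  207=33
Turnaround (C−A): 200=6  201=62  202=11  203=2  204=47  205=77  206=20  207=33
Finish order: 203 → 200 → 202 → 206 → 207 → 204 → 201 → 205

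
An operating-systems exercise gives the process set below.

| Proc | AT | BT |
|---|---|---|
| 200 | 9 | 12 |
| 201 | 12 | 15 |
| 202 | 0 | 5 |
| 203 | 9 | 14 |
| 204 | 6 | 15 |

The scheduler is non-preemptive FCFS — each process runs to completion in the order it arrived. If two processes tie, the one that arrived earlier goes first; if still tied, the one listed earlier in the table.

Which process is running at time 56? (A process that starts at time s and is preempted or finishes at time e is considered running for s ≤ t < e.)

201

Timeline: | 202 0-5 | idle 5-6 | 204 6-21 | 200 21-33 | 203 33-47 | 201 47-62 |
Completion: 200=33  201=62  202=5  203=47  204=21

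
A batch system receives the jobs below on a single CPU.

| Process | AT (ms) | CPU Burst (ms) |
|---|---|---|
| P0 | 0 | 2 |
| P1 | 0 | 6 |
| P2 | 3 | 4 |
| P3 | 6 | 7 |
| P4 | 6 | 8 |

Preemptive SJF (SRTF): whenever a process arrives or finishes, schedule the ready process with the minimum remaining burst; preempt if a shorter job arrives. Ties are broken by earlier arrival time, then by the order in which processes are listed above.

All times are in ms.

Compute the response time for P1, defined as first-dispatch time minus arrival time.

2

Timeline: | P0 0-2 | P1 2-3 | P2 3-7 | P1 7-12 | P3 12-19 | P4 19-27 |
Completion: P0=2  P1=12  P2=7  P3=19  P4=27
Turnaround (C−A): P0=2  P1=12  P2=4  P3=13  P4=21
Response(P1) = first start − arrival = 2 − 0 = 2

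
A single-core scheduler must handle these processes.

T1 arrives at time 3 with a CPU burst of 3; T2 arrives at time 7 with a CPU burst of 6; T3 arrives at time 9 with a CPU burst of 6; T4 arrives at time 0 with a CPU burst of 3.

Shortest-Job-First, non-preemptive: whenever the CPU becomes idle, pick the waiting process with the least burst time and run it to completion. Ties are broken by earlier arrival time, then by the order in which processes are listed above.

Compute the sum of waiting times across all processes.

4

Timeline: | T4 0-3 | T1 3-6 | idle 6-7 | T2 7-13 | T3 13-19 |
Completion: T1=6  T2=13  T3=19  T4=3
Turnaround (C−A): T1=3  T2=6  T3=10  T4=3
Waiting = turnaround − burst: T1=0, T2=0, T3=4, T4=0
Total waiting = 0 + 0 + 4 + 0 = 4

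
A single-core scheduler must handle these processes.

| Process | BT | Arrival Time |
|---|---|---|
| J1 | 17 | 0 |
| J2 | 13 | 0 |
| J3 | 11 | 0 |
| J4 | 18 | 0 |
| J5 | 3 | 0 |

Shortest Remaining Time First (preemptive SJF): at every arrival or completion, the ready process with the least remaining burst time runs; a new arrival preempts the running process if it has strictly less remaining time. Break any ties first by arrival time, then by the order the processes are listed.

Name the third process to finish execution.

J2

Timeline: | J5 0-3 | J3 3-14 | J2 14-27 | J1 27-44 | J4 44-62 |
Completion: J1=44  J2=27  J3=14  J4=62  J5=3
Finish order: J5 → J3 → J2 → J1 → J4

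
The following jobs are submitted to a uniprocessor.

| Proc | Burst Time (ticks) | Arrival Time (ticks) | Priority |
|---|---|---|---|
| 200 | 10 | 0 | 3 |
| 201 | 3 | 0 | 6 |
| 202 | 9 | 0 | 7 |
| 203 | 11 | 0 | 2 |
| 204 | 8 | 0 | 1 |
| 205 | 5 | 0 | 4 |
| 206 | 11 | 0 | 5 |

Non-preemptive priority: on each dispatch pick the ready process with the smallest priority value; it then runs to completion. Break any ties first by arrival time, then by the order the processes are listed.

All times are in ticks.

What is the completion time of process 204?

8

Timeline: | 204 0-8 | 203 8-19 | 200 19-29 | 205 29-34 | 206 34-45 | 201 45-48 | 202 48-57 |
Completion: 200=29  201=48  202=57  203=19  204=8  205=34  206=45
Turnaround (C−A): 200=29  201=48  202=57  203=19  204=8  205=34  206=45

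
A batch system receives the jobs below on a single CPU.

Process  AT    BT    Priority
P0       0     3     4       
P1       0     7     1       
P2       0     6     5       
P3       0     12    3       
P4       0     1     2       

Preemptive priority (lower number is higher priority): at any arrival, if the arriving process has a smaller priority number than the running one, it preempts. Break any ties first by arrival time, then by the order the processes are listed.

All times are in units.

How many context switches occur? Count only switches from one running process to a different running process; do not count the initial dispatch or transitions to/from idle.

4

Gantt: | P1 0-7 | P4 7-8 | P3 8-20 | P0 20-23 | P2 23-29 |
Completion: P0=23  P1=7  P2=29  P3=20  P4=8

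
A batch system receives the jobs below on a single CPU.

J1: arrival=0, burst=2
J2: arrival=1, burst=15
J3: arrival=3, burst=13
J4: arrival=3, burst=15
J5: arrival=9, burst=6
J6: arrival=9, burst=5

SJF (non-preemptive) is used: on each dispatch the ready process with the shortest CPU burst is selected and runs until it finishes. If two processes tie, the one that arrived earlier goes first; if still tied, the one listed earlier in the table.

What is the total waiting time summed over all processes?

85

Timeline: | J1 0-2 | J2 2-17 | J6 17-22 | J5 22-28 | J3 28-41 | J4 41-56 |
Completion: J1=2  J2=17  J3=41  J4=56  J5=28  J6=22
Turnaround (C−A): J1=2  J2=16  J3=38  J4=53  J5=19  J6=13
Waiting = turnaround − burst: J1=0, J2=1, J3=25, J4=38, J5=13, J6=8
Total waiting = 0 + 1 + 25 + 38 + 13 + 8 = 85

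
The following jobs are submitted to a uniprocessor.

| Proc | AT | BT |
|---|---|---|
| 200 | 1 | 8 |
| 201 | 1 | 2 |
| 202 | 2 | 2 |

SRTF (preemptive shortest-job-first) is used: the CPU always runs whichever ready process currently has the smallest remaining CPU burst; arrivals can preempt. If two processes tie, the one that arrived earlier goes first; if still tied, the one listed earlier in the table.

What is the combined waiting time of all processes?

5

Timeline: | idle 0-1 | 201 1-3 | 202 3-5 | 200 5-13 |
Completion: 200=13  201=3  202=5
Waiting = turnaround − burst: 200=4, 201=0, 202=1
Total waiting = 4 + 0 + 1 = 5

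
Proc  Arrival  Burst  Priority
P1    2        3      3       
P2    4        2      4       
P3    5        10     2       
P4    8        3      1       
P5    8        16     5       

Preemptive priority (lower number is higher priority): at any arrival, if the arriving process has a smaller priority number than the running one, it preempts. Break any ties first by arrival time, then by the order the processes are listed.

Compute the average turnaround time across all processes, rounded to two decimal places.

Schedule: | idle 0-2 | P1 2-5 | P3 5-8 | P4 8-11 | P3 11-18 | P2 18-20 | P5 20-36 |
Completion: P1=5  P2=20  P3=18  P4=11  P5=36
Turnaround (C−A): P1=3  P2=16  P3=13  P4=3  P5=28
Turnaround times: P1=3, P2=16, P3=13, P4=3, P5=28
Average turnaround = (3+16+13+3+28) / 5 = 63/5 = 12.60

12.60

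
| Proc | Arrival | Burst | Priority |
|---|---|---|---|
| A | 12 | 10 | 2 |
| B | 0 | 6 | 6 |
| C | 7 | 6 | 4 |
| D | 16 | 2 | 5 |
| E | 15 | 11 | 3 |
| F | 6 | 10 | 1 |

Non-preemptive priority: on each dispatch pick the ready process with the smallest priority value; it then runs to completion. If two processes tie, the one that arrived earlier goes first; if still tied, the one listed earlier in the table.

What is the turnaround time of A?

14

Schedule: | B 0-6 | F 6-16 | A 16-26 | E 26-37 | C 37-43 | D 43-45 |
Completion: A=26  B=6  C=43  D=45  E=37  F=16
Turnaround (C−A): A=14  B=6  C=36  D=29  E=22  F=10
Turnaround(A) = completion − arrival = 26 − 12 = 14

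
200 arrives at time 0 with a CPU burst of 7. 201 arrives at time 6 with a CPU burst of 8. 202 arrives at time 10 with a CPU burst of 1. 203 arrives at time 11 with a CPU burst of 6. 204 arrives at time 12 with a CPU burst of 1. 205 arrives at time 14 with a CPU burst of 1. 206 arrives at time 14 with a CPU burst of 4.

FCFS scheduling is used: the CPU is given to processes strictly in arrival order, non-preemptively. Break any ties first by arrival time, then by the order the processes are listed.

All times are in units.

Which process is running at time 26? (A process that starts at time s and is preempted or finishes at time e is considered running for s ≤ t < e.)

206

Gantt: | 200 0-7 | 201 7-15 | 202 15-16 | 203 16-22 | 204 22-23 | 205 23-24 | 206 24-28 |
Completion: 200=7  201=15  202=16  203=22  204=23  205=24  206=28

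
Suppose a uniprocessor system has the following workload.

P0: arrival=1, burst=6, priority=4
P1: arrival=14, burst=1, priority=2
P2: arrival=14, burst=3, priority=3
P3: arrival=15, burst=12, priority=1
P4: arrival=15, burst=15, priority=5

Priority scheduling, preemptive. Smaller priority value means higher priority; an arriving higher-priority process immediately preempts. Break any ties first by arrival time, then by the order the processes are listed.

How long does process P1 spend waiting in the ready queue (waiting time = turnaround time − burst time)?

Schedule: | idle 0-1 | P0 1-7 | idle 7-14 | P1 14-15 | P3 15-27 | P2 27-30 | P4 30-45 |
Completion: P0=7  P1=15  P2=30  P3=27  P4=45
Turnaround (C−A): P0=6  P1=1  P2=16  P3=12  P4=30
Waiting(P1) = turnaround − burst = 1 − 1 = 0

0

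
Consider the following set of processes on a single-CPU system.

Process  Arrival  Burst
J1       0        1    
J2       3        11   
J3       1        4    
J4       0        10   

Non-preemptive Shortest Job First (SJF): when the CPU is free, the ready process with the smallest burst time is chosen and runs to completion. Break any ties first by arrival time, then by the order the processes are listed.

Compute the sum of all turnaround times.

Schedule: | J1 0-1 | J3 1-5 | J4 5-15 | J2 15-26 |
Completion: J1=1  J2=26  J3=5  J4=15
Turnaround = completion − arrival: J1=1, J2=23, J3=4, J4=15
Total turnaround = 1 + 23 + 4 + 15 = 43

43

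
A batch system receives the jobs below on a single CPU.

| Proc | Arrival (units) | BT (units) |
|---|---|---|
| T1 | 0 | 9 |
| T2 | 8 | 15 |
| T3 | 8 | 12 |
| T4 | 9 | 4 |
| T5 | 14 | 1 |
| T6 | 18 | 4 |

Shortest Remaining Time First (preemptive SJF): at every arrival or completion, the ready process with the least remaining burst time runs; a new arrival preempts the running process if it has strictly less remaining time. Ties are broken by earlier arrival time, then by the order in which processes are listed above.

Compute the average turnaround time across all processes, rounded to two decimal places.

12.83

Gantt: | T1 0-9 | T4 9-13 | T3 13-14 | T5 14-15 | T3 15-18 | T6 18-22 | T3 22-30 | T2 30-45 |
Completion: T1=9  T2=45  T3=30  T4=13  T5=15  T6=22
Turnaround (C−A): T1=9  T2=37  T3=22  T4=4  T5=1  T6=4
Turnaround times: T1=9, T2=37, T3=22, T4=4, T5=1, T6=4
Average turnaround = (9+37+22+4+1+4) / 6 = 77/6 = 12.83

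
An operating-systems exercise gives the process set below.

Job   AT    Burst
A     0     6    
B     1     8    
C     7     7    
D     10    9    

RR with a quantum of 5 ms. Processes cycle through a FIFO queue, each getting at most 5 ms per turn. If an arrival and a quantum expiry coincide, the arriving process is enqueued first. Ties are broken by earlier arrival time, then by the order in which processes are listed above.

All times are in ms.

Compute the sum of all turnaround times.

Timeline: | A 0-5 | B 5-10 | A 10-11 | C 11-16 | D 16-21 | B 21-24 | C 24-26 | D 26-30 |
Completion: A=11  B=24  C=26  D=30
Turnaround = completion − arrival: A=11, B=23, C=19, D=20
Total turnaround = 11 + 23 + 19 + 20 = 73

73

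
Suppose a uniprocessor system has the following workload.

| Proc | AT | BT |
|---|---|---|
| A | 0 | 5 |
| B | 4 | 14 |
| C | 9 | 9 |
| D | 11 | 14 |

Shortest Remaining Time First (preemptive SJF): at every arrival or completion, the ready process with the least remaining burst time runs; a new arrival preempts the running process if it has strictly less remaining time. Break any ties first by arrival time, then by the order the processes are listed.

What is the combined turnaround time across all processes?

69

Gantt: | A 0-5 | B 5-9 | C 9-18 | B 18-28 | D 28-42 |
Completion: A=5  B=28  C=18  D=42
Turnaround (C−A): A=5  B=24  C=9  D=31
Turnaround = completion − arrival: A=5, B=24, C=9, D=31
Total turnaround = 5 + 24 + 9 + 31 = 69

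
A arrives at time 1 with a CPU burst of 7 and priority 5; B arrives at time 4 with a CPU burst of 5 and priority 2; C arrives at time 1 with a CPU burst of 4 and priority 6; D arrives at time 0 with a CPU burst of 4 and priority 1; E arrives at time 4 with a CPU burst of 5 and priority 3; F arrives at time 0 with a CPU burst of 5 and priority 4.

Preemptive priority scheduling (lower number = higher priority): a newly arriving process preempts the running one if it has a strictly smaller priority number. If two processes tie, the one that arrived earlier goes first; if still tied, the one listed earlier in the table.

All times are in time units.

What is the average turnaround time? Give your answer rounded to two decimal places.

15.33

Schedule: | D 0-4 | B 4-9 | E 9-14 | F 14-19 | A 19-26 | C 26-30 |
Completion: A=26  B=9  C=30  D=4  E=14  F=19
Turnaround (C−A): A=25  B=5  C=29  D=4  E=10  F=19
Turnaround times: A=25, B=5, C=29, D=4, E=10, F=19
Average turnaround = (25+5+29+4+10+19) / 6 = 92/6 = 15.33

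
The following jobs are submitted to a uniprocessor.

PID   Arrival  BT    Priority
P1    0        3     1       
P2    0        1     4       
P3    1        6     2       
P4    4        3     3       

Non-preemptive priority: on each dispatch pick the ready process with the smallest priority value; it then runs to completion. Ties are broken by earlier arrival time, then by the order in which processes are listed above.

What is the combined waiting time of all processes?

Gantt: | P1 0-3 | P3 3-9 | P4 9-12 | P2 12-13 |
Completion: P1=3  P2=13  P3=9  P4=12
Waiting = turnaround − burst: P1=0, P2=12, P3=2, P4=5
Total waiting = 0 + 12 + 2 + 5 = 19

19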